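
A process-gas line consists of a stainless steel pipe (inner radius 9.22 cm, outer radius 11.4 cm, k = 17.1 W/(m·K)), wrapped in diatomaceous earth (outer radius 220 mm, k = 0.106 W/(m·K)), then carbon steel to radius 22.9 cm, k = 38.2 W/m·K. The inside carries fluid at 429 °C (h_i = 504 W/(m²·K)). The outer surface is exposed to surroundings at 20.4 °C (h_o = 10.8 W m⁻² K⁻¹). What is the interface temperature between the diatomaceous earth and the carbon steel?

Series thermal resistances, inner to outer:
  R'_conv,in = 1/(2πr h) = 1/(2π·0.0922·504) = 0.003425 m·K/W
  R'_stainless steel = ln(0.114/0.0922)/(2πk) = 0.2122/(2π·17.1) = 0.001975 m·K/W
  R'_diatomaceous earth = ln(0.220/0.114)/(2πk) = 0.6574/(2π·0.106) = 0.9871 m·K/W
  R'_carbon steel = ln(0.229/0.220)/(2πk) = 0.04009/(2π·38.2) = 1.670×10^-4 m·K/W
  R'_conv,out = 1/(2πr h) = 1/(2π·0.229·10.8) = 0.06435 m·K/W
ΣR = 0.003425 + 0.001975 + 0.9871 + 1.670×10^-4 + 0.06435 = 1.057 m·K/W
Q' = ΔT/ΣR = (429 °C − 20.4 °C)/1.057 = 386.6 W/m
From the inner boundary to the diatomaceous earth/carbon steel interface, ΣR_partial = 0.9925 m·K/W.
T_interface = T_in − Q'·ΣR_partial = 429 °C − (386.6)(0.9925) = 45.3 °C

T = 45.3 °C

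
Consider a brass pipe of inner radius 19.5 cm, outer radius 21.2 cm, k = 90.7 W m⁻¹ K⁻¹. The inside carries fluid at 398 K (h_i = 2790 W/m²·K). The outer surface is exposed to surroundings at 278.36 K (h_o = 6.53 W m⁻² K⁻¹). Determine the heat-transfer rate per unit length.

Q' = 1040 W/m

Treat each layer as a resistance in series:
  R'_conv,in = 1/(2πr h) = 1/(2π·0.195·2790) = 2.925×10^-4 m·K/W
  R'_brass = ln(0.212/0.195)/(2πk) = 0.08359/(2π·90.7) = 1.467×10^-4 m·K/W
  R'_conv,out = 1/(2πr h) = 1/(2π·0.212·6.53) = 0.1150 m·K/W
ΣR = 2.925×10^-4 + 1.467×10^-4 + 0.1150 = 0.1154 m·K/W
Q' = ΔT/ΣR = (398 K − 278.36 K)/0.1154 = 1040 W/m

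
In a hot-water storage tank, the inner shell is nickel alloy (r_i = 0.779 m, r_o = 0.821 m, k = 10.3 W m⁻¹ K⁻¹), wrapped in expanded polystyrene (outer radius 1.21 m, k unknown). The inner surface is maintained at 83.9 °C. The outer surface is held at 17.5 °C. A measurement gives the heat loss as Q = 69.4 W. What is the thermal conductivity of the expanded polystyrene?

ΣR = ΔT/Q = |83.9 − 17.5|/69.4 = 0.9568 K/W
Known resistances:
  R_nickel alloy = (1/0.779 − 1/0.821)/(4πk) = 0.06567/(4π·10.3) = 5.074×10^-4 K/W
R_expanded polystyrene = ΣR − ΣR_known = 0.9568 − 5.074×10^-4 = 0.9563 K/W
(1/r₁−1/r₂)/(4πk) = 0.9563 ⇒ k = 0.3916/(4π·0.9563) = 0.0326 W/m·K

k = 0.0326 W/m·K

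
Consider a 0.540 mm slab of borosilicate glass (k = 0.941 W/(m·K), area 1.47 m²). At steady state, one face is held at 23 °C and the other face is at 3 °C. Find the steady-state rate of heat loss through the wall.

Q = 51200 W

Q = kA·ΔT/L = 0.941 × 1.47 × |23 °C − 3 °C| / 5.40×10^-4 = 51200 W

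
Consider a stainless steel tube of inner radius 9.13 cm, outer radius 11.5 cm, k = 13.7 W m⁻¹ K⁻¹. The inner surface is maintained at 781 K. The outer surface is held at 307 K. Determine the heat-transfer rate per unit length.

Q' = 177 kW/m

Q' = 2πk·ΔT/ln(r₂/r₁) = 2π × 13.7 × 474 / ln(0.115/0.0913) = 1.77×10^5 W/m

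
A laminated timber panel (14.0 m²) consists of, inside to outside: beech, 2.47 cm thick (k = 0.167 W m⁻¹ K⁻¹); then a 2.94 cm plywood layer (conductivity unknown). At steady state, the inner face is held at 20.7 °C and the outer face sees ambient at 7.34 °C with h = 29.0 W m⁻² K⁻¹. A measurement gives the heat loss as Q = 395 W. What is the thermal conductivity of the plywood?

k = 0.101 W/m·K

ΣR = ΔT/Q = |20.7 − 7.34|/395 = 0.03382 K/W
Known resistances:
  R_beech = L/(kA) = 0.0247/(0.167·14.0) = 0.01056 K/W
  R_conv,out = 1/(hA) = 1/(29.0·14.0) = 0.002463 K/W
R_plywood = ΣR − ΣR_known = 0.03382 − 0.01302 = 0.02080 K/W
L/(kA) = 0.02080 ⇒ k = 0.0294/(0.02080·14.0) = 0.101 W/m·K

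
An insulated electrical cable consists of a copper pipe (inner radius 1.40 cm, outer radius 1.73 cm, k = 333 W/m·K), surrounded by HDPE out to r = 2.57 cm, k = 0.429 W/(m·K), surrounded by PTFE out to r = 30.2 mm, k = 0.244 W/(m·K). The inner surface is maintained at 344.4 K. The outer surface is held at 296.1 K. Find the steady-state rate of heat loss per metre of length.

Q' = 192 W/m

Treat each layer as a resistance in series:
  R'_copper = ln(0.0173/0.0140)/(2πk) = 0.2116/(2π·333) = 1.012×10^-4 m·K/W
  R'_HDPE = ln(0.0257/0.0173)/(2πk) = 0.3958/(2π·0.429) = 0.1468 m·K/W
  R'_PTFE = ln(0.0302/0.0257)/(2πk) = 0.1614/(2π·0.244) = 0.1052 m·K/W
ΣR = 1.012×10^-4 + 0.1468 + 0.1052 = 0.2521 m·K/W
Q' = ΔT/ΣR = (344.4 K − 296.1 K)/0.2521 = 192 W/m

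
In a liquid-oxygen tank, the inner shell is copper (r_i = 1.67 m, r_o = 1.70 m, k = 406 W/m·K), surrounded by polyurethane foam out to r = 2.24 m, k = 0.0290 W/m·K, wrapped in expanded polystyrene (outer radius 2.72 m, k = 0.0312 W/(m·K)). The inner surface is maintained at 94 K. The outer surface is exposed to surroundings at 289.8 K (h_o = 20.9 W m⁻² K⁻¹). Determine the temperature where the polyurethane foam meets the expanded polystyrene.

T = 223.0 K

Treat each layer as a resistance in series:
  R_copper = (1/1.67 − 1/1.70)/(4πk) = 0.01057/(4π·406) = 2.071×10^-6 K/W
  R_polyurethane foam = (1/1.70 − 1/2.24)/(4πk) = 0.1418/(4π·0.0290) = 0.3891 K/W
  R_expanded polystyrene = (1/2.24 − 1/2.72)/(4πk) = 0.07878/(4π·0.0312) = 0.2009 K/W
  R_conv,out = 1/(4πr²h) = 1/(4π·2.72²·20.9) = 5.146×10^-4 K/W
ΣR = 2.071×10^-6 + 0.3891 + 0.2009 + 5.146×10^-4 = 0.5905 K/W
Q = ΔT/ΣR = (94 K − 289.8 K)/0.5905 = -331.6 W
From the inner boundary to the polyurethane foam/expanded polystyrene interface, ΣR_partial = 0.3891 K/W.
T_interface = T_in − Q·ΣR_partial = 94 K − (-331.6)(0.3891) = 223.0 K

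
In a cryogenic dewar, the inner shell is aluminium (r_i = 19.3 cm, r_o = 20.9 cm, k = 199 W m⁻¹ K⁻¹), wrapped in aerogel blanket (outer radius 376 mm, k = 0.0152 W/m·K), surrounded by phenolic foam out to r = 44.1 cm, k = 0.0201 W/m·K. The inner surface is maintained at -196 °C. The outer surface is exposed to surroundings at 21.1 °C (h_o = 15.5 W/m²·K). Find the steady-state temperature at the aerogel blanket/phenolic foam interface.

T = -5.9 °C

Series thermal resistances, inner to outer:
  R_aluminium = (1/0.193 − 1/0.209)/(4πk) = 0.3967/(4π·199) = 1.586×10^-4 K/W
  R_aerogel blanket = (1/0.209 − 1/0.376)/(4πk) = 2.125/(4π·0.0152) = 11.13 K/W
  R_phenolic foam = (1/0.376 − 1/0.441)/(4πk) = 0.3920/(4π·0.0201) = 1.552 K/W
  R_conv,out = 1/(4πr²h) = 1/(4π·0.441²·15.5) = 0.02640 K/W
ΣR = 1.586×10^-4 + 11.13 + 1.552 + 0.02640 = 12.71 K/W
Q = ΔT/ΣR = (-196 °C − 21.1 °C)/12.71 = -17.08 W
From the inner boundary to the aerogel blanket/phenolic foam interface, ΣR_partial = 11.13 K/W.
T_interface = T_in − Q·ΣR_partial = -196 °C − (-17.08)(11.13) = -5.9 °C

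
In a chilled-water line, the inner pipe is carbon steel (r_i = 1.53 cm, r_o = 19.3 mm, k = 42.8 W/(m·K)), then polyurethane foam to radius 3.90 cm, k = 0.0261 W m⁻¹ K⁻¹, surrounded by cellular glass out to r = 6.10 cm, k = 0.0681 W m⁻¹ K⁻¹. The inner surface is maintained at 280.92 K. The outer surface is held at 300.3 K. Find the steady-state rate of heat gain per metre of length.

Treat each layer as a resistance in series:
  R'_carbon steel = ln(0.0193/0.0153)/(2πk) = 0.2323/(2π·42.8) = 8.636×10^-4 m·K/W
  R'_polyurethane foam = ln(0.0390/0.0193)/(2πk) = 0.7035/(2π·0.0261) = 4.290 m·K/W
  R'_cellular glass = ln(0.0610/0.0390)/(2πk) = 0.4473/(2π·0.0681) = 1.045 m·K/W
ΣR = 8.636×10^-4 + 4.290 + 1.045 = 5.336 m·K/W
Q' = ΔT/ΣR = (280.92 K − 300.3 K)/5.336 = -3.63 W/m
(Negative Q' ⇒ heat flows inward; heat gain = 3.63 W/m.)

Q' = 3.63 W/m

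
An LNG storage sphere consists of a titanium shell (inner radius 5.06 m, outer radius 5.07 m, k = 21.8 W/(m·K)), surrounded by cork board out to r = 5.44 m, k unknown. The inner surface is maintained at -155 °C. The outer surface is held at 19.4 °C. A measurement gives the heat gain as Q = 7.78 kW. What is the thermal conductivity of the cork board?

ΣR = ΔT/Q = |-155 − 19.4|/7780 = 0.02242 K/W
Known resistances:
  R_titanium = (1/5.06 − 1/5.07)/(4πk) = 3.898×10^-4/(4π·21.8) = 1.423×10^-6 K/W
R_cork board = ΣR − ΣR_known = 0.02242 − 1.423×10^-6 = 0.02242 K/W
(1/r₁−1/r₂)/(4πk) = 0.02242 ⇒ k = 0.01342/(4π·0.02242) = 0.0476 W/m·K

k = 0.0476 W/m·K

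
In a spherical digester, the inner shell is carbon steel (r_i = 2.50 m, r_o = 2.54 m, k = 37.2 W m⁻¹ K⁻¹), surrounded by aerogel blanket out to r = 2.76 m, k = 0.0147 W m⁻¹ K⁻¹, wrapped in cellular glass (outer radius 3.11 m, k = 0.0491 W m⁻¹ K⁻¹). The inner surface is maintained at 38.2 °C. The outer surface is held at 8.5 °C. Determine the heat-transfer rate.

Resistance network (inner→outer):
  R_carbon steel = (1/2.50 − 1/2.54)/(4πk) = 0.006299/(4π·37.2) = 1.348×10^-5 K/W
  R_aerogel blanket = (1/2.54 − 1/2.76)/(4πk) = 0.03138/(4π·0.0147) = 0.1699 K/W
  R_cellular glass = (1/2.76 − 1/3.11)/(4πk) = 0.04078/(4π·0.0491) = 0.06609 K/W
ΣR = 1.348×10^-5 + 0.1699 + 0.06609 = 0.2360 K/W
Q = ΔT/ΣR = (38.2 °C − 8.5 °C)/0.2360 = 126 W

Q = 126 W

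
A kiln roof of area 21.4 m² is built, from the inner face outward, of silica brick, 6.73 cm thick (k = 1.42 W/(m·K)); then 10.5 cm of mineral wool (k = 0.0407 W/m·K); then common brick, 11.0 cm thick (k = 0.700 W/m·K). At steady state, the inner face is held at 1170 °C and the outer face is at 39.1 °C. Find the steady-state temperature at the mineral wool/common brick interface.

T = 103 °C

Treat each layer as a resistance in series:
  R_silica brick = L/(kA) = 0.0673/(1.42·21.4) = 0.002215 K/W
  R_mineral wool = L/(kA) = 0.105/(0.0407·21.4) = 0.1206 K/W
  R_common brick = L/(kA) = 0.110/(0.700·21.4) = 0.007343 K/W
ΣR = 0.002215 + 0.1206 + 0.007343 = 0.1302 K/W
Q = ΔT/ΣR = (1170 °C − 39.1 °C)/0.1302 = 8686 W
From the inner boundary to the mineral wool/common brick interface, ΣR_partial = 0.1228 K/W.
T_interface = T_in − Q·ΣR_partial = 1170 °C − (8686)(0.1228) = 103 °C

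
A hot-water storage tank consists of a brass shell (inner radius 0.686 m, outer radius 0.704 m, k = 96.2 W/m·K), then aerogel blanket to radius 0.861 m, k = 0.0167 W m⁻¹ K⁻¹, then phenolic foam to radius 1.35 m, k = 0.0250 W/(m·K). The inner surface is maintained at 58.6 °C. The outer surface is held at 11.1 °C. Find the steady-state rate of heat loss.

Resistance network (inner→outer):
  R_brass = (1/0.686 − 1/0.704)/(4πk) = 0.03727/(4π·96.2) = 3.083×10^-5 K/W
  R_aerogel blanket = (1/0.704 − 1/0.861)/(4πk) = 0.2590/(4π·0.0167) = 1.234 K/W
  R_phenolic foam = (1/0.861 − 1/1.35)/(4πk) = 0.4207/(4π·0.0250) = 1.339 K/W
ΣR = 3.083×10^-5 + 1.234 + 1.339 = 2.573 K/W
Q = ΔT/ΣR = (58.6 °C − 11.1 °C)/2.573 = 18.5 W

Q = 18.5 W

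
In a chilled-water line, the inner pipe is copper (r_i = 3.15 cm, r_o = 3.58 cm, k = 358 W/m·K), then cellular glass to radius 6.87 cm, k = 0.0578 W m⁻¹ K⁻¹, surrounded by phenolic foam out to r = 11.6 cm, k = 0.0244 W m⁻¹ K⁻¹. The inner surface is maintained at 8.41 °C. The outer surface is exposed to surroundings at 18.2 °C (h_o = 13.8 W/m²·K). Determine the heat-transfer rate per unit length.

Q' = 1.84 W/m

Series thermal resistances, inner to outer:
  R'_copper = ln(0.0358/0.0315)/(2πk) = 0.1280/(2π·358) = 5.689×10^-5 m·K/W
  R'_cellular glass = ln(0.0687/0.0358)/(2πk) = 0.6518/(2π·0.0578) = 1.795 m·K/W
  R'_phenolic foam = ln(0.116/0.0687)/(2πk) = 0.5238/(2π·0.0244) = 3.417 m·K/W
  R'_conv,out = 1/(2πr h) = 1/(2π·0.116·13.8) = 0.09942 m·K/W
ΣR = 5.689×10^-5 + 1.795 + 3.417 + 0.09942 = 5.311 m·K/W
Q' = ΔT/ΣR = (8.41 °C − 18.2 °C)/5.311 = -1.84 W/m
(Negative Q' ⇒ heat flows inward; heat gain = 1.84 W/m.)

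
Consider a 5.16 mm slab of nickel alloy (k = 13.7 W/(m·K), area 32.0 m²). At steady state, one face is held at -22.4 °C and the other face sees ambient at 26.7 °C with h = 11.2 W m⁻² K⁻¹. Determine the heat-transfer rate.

Q = 17.5 kW

Treat each layer as a resistance in series:
  R_nickel alloy = L/(kA) = 0.00516/(13.7·32.0) = 1.177×10^-5 K/W
  R_conv,out = 1/(hA) = 1/(11.2·32.0) = 0.002790 K/W
ΣR = 1.177×10^-5 + 0.002790 = 0.002802 K/W
Q = ΔT/ΣR = (-22.4 °C − 26.7 °C)/0.002802 = -17500 W
(Negative Q ⇒ heat flows inward; heat gain = 17500 W.)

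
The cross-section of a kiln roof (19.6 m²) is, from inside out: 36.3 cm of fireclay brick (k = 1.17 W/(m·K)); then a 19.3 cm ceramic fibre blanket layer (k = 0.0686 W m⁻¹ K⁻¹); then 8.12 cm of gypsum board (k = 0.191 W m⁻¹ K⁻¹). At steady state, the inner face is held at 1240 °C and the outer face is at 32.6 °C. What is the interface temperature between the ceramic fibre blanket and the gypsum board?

Resistance network (inner→outer):
  R_fireclay brick = L/(kA) = 0.363/(1.17·19.6) = 0.01583 K/W
  R_ceramic fibre blanket = L/(kA) = 0.193/(0.0686·19.6) = 0.1435 K/W
  R_gypsum board = L/(kA) = 0.0812/(0.191·19.6) = 0.02169 K/W
ΣR = 0.01583 + 0.1435 + 0.02169 = 0.1810 K/W
Q = ΔT/ΣR = (1240 °C − 32.6 °C)/0.1810 = 6671 W
From the inner boundary to the ceramic fibre blanket/gypsum board interface, ΣR_partial = 0.1593 K/W.
T_interface = T_in − Q·ΣR_partial = 1240 °C − (6671)(0.1593) = 177 °C

T = 177 °C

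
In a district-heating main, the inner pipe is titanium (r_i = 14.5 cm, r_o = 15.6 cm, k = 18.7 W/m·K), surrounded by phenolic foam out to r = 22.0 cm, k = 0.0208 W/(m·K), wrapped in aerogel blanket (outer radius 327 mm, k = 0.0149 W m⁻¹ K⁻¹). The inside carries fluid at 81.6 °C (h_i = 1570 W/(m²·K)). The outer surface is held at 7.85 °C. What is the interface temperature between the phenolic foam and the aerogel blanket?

T = 53.3 °C

Treat each layer as a resistance in series:
  R'_conv,in = 1/(2πr h) = 1/(2π·0.145·1570) = 6.991×10^-4 m·K/W
  R'_titanium = ln(0.156/0.145)/(2πk) = 0.07312/(2π·18.7) = 6.223×10^-4 m·K/W
  R'_phenolic foam = ln(0.220/0.156)/(2πk) = 0.3438/(2π·0.0208) = 2.630 m·K/W
  R'_aerogel blanket = ln(0.327/0.220)/(2πk) = 0.3963/(2π·0.0149) = 4.233 m·K/W
ΣR = 6.991×10^-4 + 6.223×10^-4 + 2.630 + 4.233 = 6.864 m·K/W
Q' = ΔT/ΣR = (81.6 °C − 7.85 °C)/6.864 = 10.74 W/m
From the inner boundary to the phenolic foam/aerogel blanket interface, ΣR_partial = 2.631 m·K/W.
T_interface = T_in − Q'·ΣR_partial = 81.6 °C − (10.74)(2.631) = 53.3 °C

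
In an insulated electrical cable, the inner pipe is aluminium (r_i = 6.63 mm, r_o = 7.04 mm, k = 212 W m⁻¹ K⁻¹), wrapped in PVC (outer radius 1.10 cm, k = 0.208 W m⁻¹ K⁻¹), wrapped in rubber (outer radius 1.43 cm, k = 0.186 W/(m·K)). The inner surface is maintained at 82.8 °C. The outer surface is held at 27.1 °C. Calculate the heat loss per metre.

Q' = 98.4 W/m

Series thermal resistances, inner to outer:
  R'_aluminium = ln(0.00704/0.00663)/(2πk) = 0.06000/(2π·212) = 4.505×10^-5 m·K/W
  R'_PVC = ln(0.0110/0.00704)/(2πk) = 0.4463/(2π·0.208) = 0.3415 m·K/W
  R'_rubber = ln(0.0143/0.0110)/(2πk) = 0.2624/(2π·0.186) = 0.2245 m·K/W
ΣR = 4.505×10^-5 + 0.3415 + 0.2245 = 0.5660 m·K/W
Q' = ΔT/ΣR = (82.8 °C − 27.1 °C)/0.5660 = 98.4 W/m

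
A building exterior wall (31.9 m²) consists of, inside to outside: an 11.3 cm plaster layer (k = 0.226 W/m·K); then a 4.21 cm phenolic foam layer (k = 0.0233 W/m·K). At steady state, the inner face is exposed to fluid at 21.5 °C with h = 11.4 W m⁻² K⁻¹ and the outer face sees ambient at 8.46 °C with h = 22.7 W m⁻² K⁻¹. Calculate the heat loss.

Treat each layer as a resistance in series:
  R_conv,in = 1/(hA) = 1/(11.4·31.9) = 0.002750 K/W
  R_plaster = L/(kA) = 0.113/(0.226·31.9) = 0.01567 K/W
  R_phenolic foam = L/(kA) = 0.0421/(0.0233·31.9) = 0.05664 K/W
  R_conv,out = 1/(hA) = 1/(22.7·31.9) = 0.001381 K/W
ΣR = 0.002750 + 0.01567 + 0.05664 + 0.001381 = 0.07644 K/W
Q = ΔT/ΣR = (21.5 °C − 8.46 °C)/0.07644 = 171 W

Q = 171 W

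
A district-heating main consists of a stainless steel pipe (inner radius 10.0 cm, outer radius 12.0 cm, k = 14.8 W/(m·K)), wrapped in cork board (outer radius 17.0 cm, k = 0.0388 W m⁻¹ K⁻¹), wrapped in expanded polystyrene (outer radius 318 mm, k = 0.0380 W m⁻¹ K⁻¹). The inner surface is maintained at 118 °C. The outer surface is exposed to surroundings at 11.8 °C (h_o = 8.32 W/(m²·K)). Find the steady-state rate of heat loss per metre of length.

Series thermal resistances, inner to outer:
  R'_stainless steel = ln(0.120/0.100)/(2πk) = 0.1823/(2π·14.8) = 0.001961 m·K/W
  R'_cork board = ln(0.170/0.120)/(2πk) = 0.3483/(2π·0.0388) = 1.429 m·K/W
  R'_expanded polystyrene = ln(0.318/0.170)/(2πk) = 0.6263/(2π·0.0380) = 2.623 m·K/W
  R'_conv,out = 1/(2πr h) = 1/(2π·0.318·8.32) = 0.06015 m·K/W
ΣR = 0.001961 + 1.429 + 2.623 + 0.06015 = 4.114 m·K/W
Q' = ΔT/ΣR = (118 °C − 11.8 °C)/4.114 = 25.8 W/m

Q' = 25.8 W/m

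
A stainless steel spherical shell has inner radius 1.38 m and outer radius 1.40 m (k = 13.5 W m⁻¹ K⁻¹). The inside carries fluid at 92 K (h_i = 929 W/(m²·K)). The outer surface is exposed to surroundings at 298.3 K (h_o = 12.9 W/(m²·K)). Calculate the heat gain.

Q = 63.4 kW

Resistance network (inner→outer):
  R_conv,in = 1/(4πr²h) = 1/(4π·1.38²·929) = 4.498×10^-5 K/W
  R_stainless steel = (1/1.38 − 1/1.40)/(4πk) = 0.01035/(4π·13.5) = 6.102×10^-5 K/W
  R_conv,out = 1/(4πr²h) = 1/(4π·1.40²·12.9) = 0.003147 K/W
ΣR = 4.498×10^-5 + 6.102×10^-5 + 0.003147 = 0.003253 K/W
Q = ΔT/ΣR = (92 K − 298.3 K)/0.003253 = -63400 W
(Negative Q ⇒ heat flows inward; heat gain = 63400 W.)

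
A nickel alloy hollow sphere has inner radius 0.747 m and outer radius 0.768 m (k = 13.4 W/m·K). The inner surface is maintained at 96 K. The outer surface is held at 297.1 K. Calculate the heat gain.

Q = 4πk·ΔT/(1/r₁ − 1/r₂) = 4π × 13.4 × 201.1 / (1/0.747 − 1/0.768) = 9.25×10^5 W

Q = 9.25×10^5 W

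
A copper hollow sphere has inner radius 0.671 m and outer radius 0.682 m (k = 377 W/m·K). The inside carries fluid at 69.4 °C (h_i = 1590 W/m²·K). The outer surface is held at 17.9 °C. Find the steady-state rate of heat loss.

Q = 443 kW

Treat each layer as a resistance in series:
  R_conv,in = 1/(4πr²h) = 1/(4π·0.671²·1590) = 1.112×10^-4 K/W
  R_copper = (1/0.671 − 1/0.682)/(4πk) = 0.02404/(4π·377) = 5.074×10^-6 K/W
ΣR = 1.112×10^-4 + 5.074×10^-6 = 1.163×10^-4 K/W
Q = ΔT/ΣR = (69.4 °C − 17.9 °C)/1.163×10^-4 = 4.43×10^5 W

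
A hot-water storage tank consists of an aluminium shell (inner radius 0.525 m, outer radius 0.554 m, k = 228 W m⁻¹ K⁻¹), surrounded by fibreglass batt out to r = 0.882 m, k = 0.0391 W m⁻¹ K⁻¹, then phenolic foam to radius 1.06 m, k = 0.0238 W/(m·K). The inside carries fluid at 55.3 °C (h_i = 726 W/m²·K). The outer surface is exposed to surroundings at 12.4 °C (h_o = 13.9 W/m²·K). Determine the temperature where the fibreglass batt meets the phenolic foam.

Resistance network (inner→outer):
  R_conv,in = 1/(4πr²h) = 1/(4π·0.525²·726) = 3.977×10^-4 K/W
  R_aluminium = (1/0.525 − 1/0.554)/(4πk) = 0.09971/(4π·228) = 3.480×10^-5 K/W
  R_fibreglass batt = (1/0.554 − 1/0.882)/(4πk) = 0.6713/(4π·0.0391) = 1.366 K/W
  R_phenolic foam = (1/0.882 − 1/1.06)/(4πk) = 0.1904/(4π·0.0238) = 0.6366 K/W
  R_conv,out = 1/(4πr²h) = 1/(4π·1.06²·13.9) = 0.005095 K/W
ΣR = 3.977×10^-4 + 3.480×10^-5 + 1.366 + 0.6366 + 0.005095 = 2.008 K/W
Q = ΔT/ΣR = (55.3 °C − 12.4 °C)/2.008 = 21.36 W
From the inner boundary to the fibreglass batt/phenolic foam interface, ΣR_partial = 1.366 K/W.
T_interface = T_in − Q·ΣR_partial = 55.3 °C − (21.36)(1.366) = 26.1 °C

T = 26.1 °C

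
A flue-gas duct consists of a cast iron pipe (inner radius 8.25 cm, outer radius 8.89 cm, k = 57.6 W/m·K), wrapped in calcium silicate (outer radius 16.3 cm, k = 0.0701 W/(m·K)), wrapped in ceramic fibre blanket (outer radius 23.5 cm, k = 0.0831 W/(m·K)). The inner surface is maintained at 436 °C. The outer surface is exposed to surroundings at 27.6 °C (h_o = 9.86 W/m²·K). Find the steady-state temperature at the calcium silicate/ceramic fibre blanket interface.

T = 174 °C

Resistance network (inner→outer):
  R'_cast iron = ln(0.0889/0.0825)/(2πk) = 0.07471/(2π·57.6) = 2.064×10^-4 m·K/W
  R'_calcium silicate = ln(0.163/0.0889)/(2πk) = 0.6062/(2π·0.0701) = 1.376 m·K/W
  R'_ceramic fibre blanket = ln(0.235/0.163)/(2πk) = 0.3658/(2π·0.0831) = 0.7007 m·K/W
  R'_conv,out = 1/(2πr h) = 1/(2π·0.235·9.86) = 0.06869 m·K/W
ΣR = 2.064×10^-4 + 1.376 + 0.7007 + 0.06869 = 2.146 m·K/W
Q' = ΔT/ΣR = (436 °C − 27.6 °C)/2.146 = 190.3 W/m
From the inner boundary to the calcium silicate/ceramic fibre blanket interface, ΣR_partial = 1.376 m·K/W.
T_interface = T_in − Q'·ΣR_partial = 436 °C − (190.3)(1.376) = 174 °C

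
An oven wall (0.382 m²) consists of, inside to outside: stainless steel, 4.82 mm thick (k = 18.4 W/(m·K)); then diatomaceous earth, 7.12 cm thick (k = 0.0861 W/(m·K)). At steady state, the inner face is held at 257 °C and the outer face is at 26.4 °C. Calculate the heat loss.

Q = 106 W

Treat each layer as a resistance in series:
  R_stainless steel = L/(kA) = 0.00482/(18.4·0.382) = 6.858×10^-4 K/W
  R_diatomaceous earth = L/(kA) = 0.0712/(0.0861·0.382) = 2.165 K/W
ΣR = 6.858×10^-4 + 2.165 = 2.166 K/W
Q = ΔT/ΣR = (257 °C − 26.4 °C)/2.166 = 106 W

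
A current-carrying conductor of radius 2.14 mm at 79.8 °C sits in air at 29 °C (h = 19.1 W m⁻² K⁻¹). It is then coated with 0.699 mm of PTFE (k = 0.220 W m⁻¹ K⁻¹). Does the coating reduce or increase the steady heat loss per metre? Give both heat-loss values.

increases: 13.0 → 16.2 W/m

Critical radius for a cylinder: r_cr = k/h = 0.0115 m = 1.15 cm.
Outer radius after coating: r₂ = 0.00214 + 6.99×10^-4 = 0.002839 m.
Since r₁ < r_cr and r₂ ≤ r_cr, the coating moves toward the maximum at r_cr — heat loss rises.
Bare: R = 1/(2πr₁h) = 3.894 m·K/W; Q = 50.8/3.894 = 13.0 W/m.
Coated: R = R_cond + R_conv = 3.140 m·K/W; Q = 50.8/3.140 = 16.2 W/m.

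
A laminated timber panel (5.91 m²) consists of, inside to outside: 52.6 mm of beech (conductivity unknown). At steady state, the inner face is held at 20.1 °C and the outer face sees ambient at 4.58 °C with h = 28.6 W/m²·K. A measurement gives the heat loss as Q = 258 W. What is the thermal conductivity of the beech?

ΣR = ΔT/Q = |20.1 − 4.58|/258 = 0.06016 K/W
Known resistances:
  R_conv,out = 1/(hA) = 1/(28.6·5.91) = 0.005916 K/W
R_beech = ΣR − ΣR_known = 0.06016 − 0.005916 = 0.05424 K/W
L/(kA) = 0.05424 ⇒ k = 0.0526/(0.05424·5.91) = 0.164 W/m·K

k = 0.164 W/m·K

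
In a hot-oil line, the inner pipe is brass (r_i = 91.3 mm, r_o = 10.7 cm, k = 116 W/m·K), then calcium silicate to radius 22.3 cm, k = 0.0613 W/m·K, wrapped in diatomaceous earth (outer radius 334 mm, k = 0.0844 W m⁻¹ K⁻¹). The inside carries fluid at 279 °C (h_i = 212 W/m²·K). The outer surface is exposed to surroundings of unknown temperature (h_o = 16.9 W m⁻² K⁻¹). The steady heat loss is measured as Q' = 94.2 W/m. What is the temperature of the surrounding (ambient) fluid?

Series resistances:
  R'_conv,in = 1/(2πr h) = 1/(2π·0.0913·212) = 0.008223 m·K/W
  R'_brass = ln(0.107/0.0913)/(2πk) = 0.1587/(2π·116) = 2.177×10^-4 m·K/W
  R'_calcium silicate = ln(0.223/0.107)/(2πk) = 0.7343/(2π·0.0613) = 1.907 m·K/W
  R'_diatomaceous earth = ln(0.334/0.223)/(2πk) = 0.4040/(2π·0.0844) = 0.7618 m·K/W
  R'_conv,out = 1/(2πr h) = 1/(2π·0.334·16.9) = 0.02820 m·K/W
ΣR = 2.705 m·K/W
ΔT = Q'·ΣR = 94.2 × 2.705 = 254.8 K
Heat flows outward, so T_out = T_in − ΔT = 279 − 254.8 = 24.2 °C

T_out = 24.2 °C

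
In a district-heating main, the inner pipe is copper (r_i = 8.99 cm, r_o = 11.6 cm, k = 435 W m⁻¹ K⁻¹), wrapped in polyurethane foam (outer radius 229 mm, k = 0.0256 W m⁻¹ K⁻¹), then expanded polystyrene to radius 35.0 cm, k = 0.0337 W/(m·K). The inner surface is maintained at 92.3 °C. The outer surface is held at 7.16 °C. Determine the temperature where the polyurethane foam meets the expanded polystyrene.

T = 34.5 °C

Series thermal resistances, inner to outer:
  R'_copper = ln(0.116/0.0899)/(2πk) = 0.2549/(2π·435) = 9.326×10^-5 m·K/W
  R'_polyurethane foam = ln(0.229/0.116)/(2πk) = 0.6801/(2π·0.0256) = 4.228 m·K/W
  R'_expanded polystyrene = ln(0.350/0.229)/(2πk) = 0.4242/(2π·0.0337) = 2.003 m·K/W
ΣR = 9.326×10^-5 + 4.228 + 2.003 = 6.231 m·K/W
Q' = ΔT/ΣR = (92.3 °C − 7.16 °C)/6.231 = 13.66 W/m
From the inner boundary to the polyurethane foam/expanded polystyrene interface, ΣR_partial = 4.228 m·K/W.
T_interface = T_in − Q'·ΣR_partial = 92.3 °C − (13.66)(4.228) = 34.5 °C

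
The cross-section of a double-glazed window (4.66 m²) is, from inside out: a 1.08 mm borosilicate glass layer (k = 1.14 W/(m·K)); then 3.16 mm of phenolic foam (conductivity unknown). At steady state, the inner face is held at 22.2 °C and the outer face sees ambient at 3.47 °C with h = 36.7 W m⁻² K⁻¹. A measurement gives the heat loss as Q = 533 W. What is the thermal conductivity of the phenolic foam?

k = 0.0233 W/m·K

ΣR = ΔT/Q = |22.2 − 3.47|/533 = 0.03514 K/W
Known resistances:
  R_borosilicate glass = L/(kA) = 0.00108/(1.14·4.66) = 2.033×10^-4 K/W
  R_conv,out = 1/(hA) = 1/(36.7·4.66) = 0.005847 K/W
R_phenolic foam = ΣR − ΣR_known = 0.03514 − 0.006050 = 0.02909 K/W
L/(kA) = 0.02909 ⇒ k = 0.00316/(0.02909·4.66) = 0.0233 W/m·K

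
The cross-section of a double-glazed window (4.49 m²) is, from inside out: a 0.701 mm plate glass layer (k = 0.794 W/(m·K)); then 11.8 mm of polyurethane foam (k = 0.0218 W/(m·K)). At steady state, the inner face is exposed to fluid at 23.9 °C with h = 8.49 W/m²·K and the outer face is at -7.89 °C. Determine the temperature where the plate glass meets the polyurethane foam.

Resistance network (inner→outer):
  R_conv,in = 1/(hA) = 1/(8.49·4.49) = 0.02623 K/W
  R_plate glass = L/(kA) = 7.01×10^-4/(0.794·4.49) = 1.966×10^-4 K/W
  R_polyurethane foam = L/(kA) = 0.0118/(0.0218·4.49) = 0.1206 K/W
ΣR = 0.02623 + 1.966×10^-4 + 0.1206 = 0.1470 K/W
Q = ΔT/ΣR = (23.9 °C − -7.89 °C)/0.1470 = 216.3 W
From the inner boundary to the plate glass/polyurethane foam interface, ΣR_partial = 0.02643 K/W.
T_interface = T_in − Q·ΣR_partial = 23.9 °C − (216.3)(0.02643) = 18.2 °C

T = 18.2 °C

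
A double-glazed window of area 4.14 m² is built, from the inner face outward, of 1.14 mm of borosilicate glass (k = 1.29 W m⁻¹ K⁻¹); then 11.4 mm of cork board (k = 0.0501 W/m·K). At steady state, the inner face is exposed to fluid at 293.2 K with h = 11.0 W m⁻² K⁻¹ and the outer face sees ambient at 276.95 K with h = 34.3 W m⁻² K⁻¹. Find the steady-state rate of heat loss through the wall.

Q = 193 W

Resistance network (inner→outer):
  R_conv,in = 1/(hA) = 1/(11.0·4.14) = 0.02196 K/W
  R_borosilicate glass = L/(kA) = 0.00114/(1.29·4.14) = 2.135×10^-4 K/W
  R_cork board = L/(kA) = 0.0114/(0.0501·4.14) = 0.05496 K/W
  R_conv,out = 1/(hA) = 1/(34.3·4.14) = 0.007042 K/W
ΣR = 0.02196 + 2.135×10^-4 + 0.05496 + 0.007042 = 0.08418 K/W
Q = ΔT/ΣR = (293.2 K − 276.95 K)/0.08418 = 193 W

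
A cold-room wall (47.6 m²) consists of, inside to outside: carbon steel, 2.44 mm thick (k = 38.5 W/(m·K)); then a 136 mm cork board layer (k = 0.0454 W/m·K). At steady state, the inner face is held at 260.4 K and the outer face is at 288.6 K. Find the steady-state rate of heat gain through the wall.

Q = 448 W

Series thermal resistances, inner to outer:
  R_carbon steel = L/(kA) = 0.00244/(38.5·47.6) = 1.331×10^-6 K/W
  R_cork board = L/(kA) = 0.136/(0.0454·47.6) = 0.06293 K/W
ΣR = 1.331×10^-6 + 0.06293 = 0.06293 K/W
Q = ΔT/ΣR = (260.4 K − 288.6 K)/0.06293 = -448 W
(Negative Q ⇒ heat flows inward; heat gain = 448 W.)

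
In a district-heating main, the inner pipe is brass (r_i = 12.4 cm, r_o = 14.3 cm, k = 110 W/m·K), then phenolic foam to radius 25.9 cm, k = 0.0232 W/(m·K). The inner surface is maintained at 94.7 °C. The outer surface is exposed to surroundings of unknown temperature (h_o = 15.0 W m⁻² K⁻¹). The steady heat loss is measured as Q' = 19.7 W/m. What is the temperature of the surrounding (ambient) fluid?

T_out = 13.6 °C

Sum the resistances:
  R'_brass = ln(0.143/0.124)/(2πk) = 0.1426/(2π·110) = 2.063×10^-4 m·K/W
  R'_phenolic foam = ln(0.259/0.143)/(2πk) = 0.5940/(2π·0.0232) = 4.075 m·K/W
  R'_conv,out = 1/(2πr h) = 1/(2π·0.259·15.0) = 0.04097 m·K/W
ΣR = 4.116 m·K/W
ΔT = Q'·ΣR = 19.7 × 4.116 = 81.09 K
Heat flows outward, so T_out = T_in − ΔT = 94.7 − 81.09 = 13.6 °C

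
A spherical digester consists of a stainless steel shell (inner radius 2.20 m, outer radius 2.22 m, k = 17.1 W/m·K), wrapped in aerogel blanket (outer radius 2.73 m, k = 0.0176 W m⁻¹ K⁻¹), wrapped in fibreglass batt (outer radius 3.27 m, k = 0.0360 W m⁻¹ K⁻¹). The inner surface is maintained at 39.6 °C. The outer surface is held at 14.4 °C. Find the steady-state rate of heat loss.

Q = 49.0 W

Resistance network (inner→outer):
  R_stainless steel = (1/2.20 − 1/2.22)/(4πk) = 0.004095/(4π·17.1) = 1.906×10^-5 K/W
  R_aerogel blanket = (1/2.22 − 1/2.73)/(4πk) = 0.08415/(4π·0.0176) = 0.3805 K/W
  R_fibreglass batt = (1/2.73 − 1/3.27)/(4πk) = 0.06049/(4π·0.0360) = 0.1337 K/W
ΣR = 1.906×10^-5 + 0.3805 + 0.1337 = 0.5142 K/W
Q = ΔT/ΣR = (39.6 °C − 14.4 °C)/0.5142 = 49.0 W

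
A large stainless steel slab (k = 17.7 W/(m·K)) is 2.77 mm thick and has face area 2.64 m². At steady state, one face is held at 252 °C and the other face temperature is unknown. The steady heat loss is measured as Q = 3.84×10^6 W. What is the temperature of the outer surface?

Series resistances:
  R_stainless steel = L/(kA) = 0.00277/(17.7·2.64) = 5.928×10^-5 K/W
ΣR = 5.928×10^-5 K/W
ΔT = Q·ΣR = 3.84×10^6 × 5.928×10^-5 = 227.6 K
Heat flows outward, so T_out = T_in − ΔT = 252 − 227.6 = 24.4 °C

T_out = 24.4 °C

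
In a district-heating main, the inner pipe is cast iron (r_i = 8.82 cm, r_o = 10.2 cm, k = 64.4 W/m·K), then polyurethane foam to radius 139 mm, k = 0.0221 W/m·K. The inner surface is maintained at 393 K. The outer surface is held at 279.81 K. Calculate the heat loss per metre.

Q' = 50.8 W/m

Resistance network (inner→outer):
  R'_cast iron = ln(0.102/0.0882)/(2πk) = 0.1454/(2π·64.4) = 3.592×10^-4 m·K/W
  R'_polyurethane foam = ln(0.139/0.102)/(2πk) = 0.3095/(2π·0.0221) = 2.229 m·K/W
ΣR = 3.592×10^-4 + 2.229 = 2.229 m·K/W
Q' = ΔT/ΣR = (393 K − 279.81 K)/2.229 = 50.8 W/m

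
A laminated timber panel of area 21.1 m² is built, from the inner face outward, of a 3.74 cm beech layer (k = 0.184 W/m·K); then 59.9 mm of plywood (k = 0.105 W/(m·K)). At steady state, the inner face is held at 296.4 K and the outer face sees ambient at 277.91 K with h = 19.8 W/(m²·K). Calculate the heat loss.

Resistance network (inner→outer):
  R_beech = L/(kA) = 0.0374/(0.184·21.1) = 0.009633 K/W
  R_plywood = L/(kA) = 0.0599/(0.105·21.1) = 0.02704 K/W
  R_conv,out = 1/(hA) = 1/(19.8·21.1) = 0.002394 K/W
ΣR = 0.009633 + 0.02704 + 0.002394 = 0.03907 K/W
Q = ΔT/ΣR = (296.4 K − 277.91 K)/0.03907 = 473 W

Q = 473 W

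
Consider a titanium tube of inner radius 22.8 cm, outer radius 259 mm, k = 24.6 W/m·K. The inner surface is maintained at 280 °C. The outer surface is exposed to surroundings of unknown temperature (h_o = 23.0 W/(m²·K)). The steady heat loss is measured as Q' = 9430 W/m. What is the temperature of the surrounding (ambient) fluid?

T_out = 20.3 °C

Sum the resistances:
  R'_titanium = ln(0.259/0.228)/(2πk) = 0.1275/(2π·24.6) = 8.248×10^-4 m·K/W
  R'_conv,out = 1/(2πr h) = 1/(2π·0.259·23.0) = 0.02672 m·K/W
ΣR = 0.02754 m·K/W
ΔT = Q'·ΣR = 9430 × 0.02754 = 259.7 K
Heat flows outward, so T_out = T_in − ΔT = 280 − 259.7 = 20.3 °C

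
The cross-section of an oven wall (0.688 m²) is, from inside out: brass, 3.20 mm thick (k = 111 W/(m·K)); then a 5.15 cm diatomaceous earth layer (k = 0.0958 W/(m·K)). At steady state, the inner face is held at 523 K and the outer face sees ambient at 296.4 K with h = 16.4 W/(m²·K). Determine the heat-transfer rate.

Q = 260 W

Treat each layer as a resistance in series:
  R_brass = L/(kA) = 0.00320/(111·0.688) = 4.190×10^-5 K/W
  R_diatomaceous earth = L/(kA) = 0.0515/(0.0958·0.688) = 0.7814 K/W
  R_conv,out = 1/(hA) = 1/(16.4·0.688) = 0.08863 K/W
ΣR = 4.190×10^-5 + 0.7814 + 0.08863 = 0.8701 K/W
Q = ΔT/ΣR = (523 K − 296.4 K)/0.8701 = 260 W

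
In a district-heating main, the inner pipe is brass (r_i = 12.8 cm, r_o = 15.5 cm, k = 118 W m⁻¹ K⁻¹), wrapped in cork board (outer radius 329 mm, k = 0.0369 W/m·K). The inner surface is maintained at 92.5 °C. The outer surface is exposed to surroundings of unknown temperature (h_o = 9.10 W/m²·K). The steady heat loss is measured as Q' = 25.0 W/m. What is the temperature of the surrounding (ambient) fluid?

Sum the resistances:
  R'_brass = ln(0.155/0.128)/(2πk) = 0.1914/(2π·118) = 2.581×10^-4 m·K/W
  R'_cork board = ln(0.329/0.155)/(2πk) = 0.7526/(2π·0.0369) = 3.246 m·K/W
  R'_conv,out = 1/(2πr h) = 1/(2π·0.329·9.10) = 0.05316 m·K/W
ΣR = 3.300 m·K/W
ΔT = Q'·ΣR = 25.0 × 3.300 = 82.50 K
Heat flows outward, so T_out = T_in − ΔT = 92.5 − 82.50 = 10.0 °C

T_out = 10.0 °C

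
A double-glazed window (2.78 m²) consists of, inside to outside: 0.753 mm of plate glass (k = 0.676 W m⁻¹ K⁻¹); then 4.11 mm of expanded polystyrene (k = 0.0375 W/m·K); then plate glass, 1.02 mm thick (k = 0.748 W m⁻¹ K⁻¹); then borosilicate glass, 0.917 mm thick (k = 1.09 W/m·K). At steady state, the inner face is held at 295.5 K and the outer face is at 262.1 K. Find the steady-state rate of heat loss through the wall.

Treat each layer as a resistance in series:
  R_plate glass = L/(kA) = 7.53×10^-4/(0.676·2.78) = 4.007×10^-4 K/W
  R_expanded polystyrene = L/(kA) = 0.00411/(0.0375·2.78) = 0.03942 K/W
  R_plate glass = L/(kA) = 0.00102/(0.748·2.78) = 4.905×10^-4 K/W
  R_borosilicate glass = L/(kA) = 9.17×10^-4/(1.09·2.78) = 3.026×10^-4 K/W
ΣR = 4.007×10^-4 + 0.03942 + 4.905×10^-4 + 3.026×10^-4 = 0.04061 K/W
Q = ΔT/ΣR = (295.5 K − 262.1 K)/0.04061 = 822 W

Q = 822 W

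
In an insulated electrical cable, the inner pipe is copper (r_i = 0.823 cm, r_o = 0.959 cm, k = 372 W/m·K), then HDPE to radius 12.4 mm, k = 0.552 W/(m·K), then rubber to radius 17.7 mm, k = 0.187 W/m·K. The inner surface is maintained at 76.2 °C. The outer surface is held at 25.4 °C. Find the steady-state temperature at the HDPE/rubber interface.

Series thermal resistances, inner to outer:
  R'_copper = ln(0.00959/0.00823)/(2πk) = 0.1529/(2π·372) = 6.543×10^-5 m·K/W
  R'_HDPE = ln(0.0124/0.00959)/(2πk) = 0.2570/(2π·0.552) = 0.07409 m·K/W
  R'_rubber = ln(0.0177/0.0124)/(2πk) = 0.3559/(2π·0.187) = 0.3029 m·K/W
ΣR = 6.543×10^-5 + 0.07409 + 0.3029 = 0.3771 m·K/W
Q' = ΔT/ΣR = (76.2 °C − 25.4 °C)/0.3771 = 134.7 W/m
From the inner boundary to the HDPE/rubber interface, ΣR_partial = 0.07416 m·K/W.
T_interface = T_in − Q'·ΣR_partial = 76.2 °C − (134.7)(0.07416) = 66.2 °C

T = 66.2 °C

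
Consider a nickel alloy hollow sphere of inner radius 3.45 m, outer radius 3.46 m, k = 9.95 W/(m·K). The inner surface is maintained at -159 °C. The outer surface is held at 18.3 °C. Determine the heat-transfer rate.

Q = 4πk·ΔT/(1/r₁ − 1/r₂) = 4π × 9.95 × 177.3 / (1/3.45 − 1/3.46) = 2.65×10^7 W

Q = 2.65×10^7 W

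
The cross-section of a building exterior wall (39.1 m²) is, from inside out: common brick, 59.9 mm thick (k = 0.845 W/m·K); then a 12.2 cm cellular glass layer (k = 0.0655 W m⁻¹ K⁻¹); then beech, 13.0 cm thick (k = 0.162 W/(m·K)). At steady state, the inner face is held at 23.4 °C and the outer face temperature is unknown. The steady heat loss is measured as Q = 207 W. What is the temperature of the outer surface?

T_out = 8.92 °C

Series resistances:
  R_common brick = L/(kA) = 0.0599/(0.845·39.1) = 0.001813 K/W
  R_cellular glass = L/(kA) = 0.122/(0.0655·39.1) = 0.04764 K/W
  R_beech = L/(kA) = 0.130/(0.162·39.1) = 0.02052 K/W
ΣR = 0.06997 K/W
ΔT = Q·ΣR = 207 × 0.06997 = 14.48 K
Heat flows outward, so T_out = T_in − ΔT = 23.4 − 14.48 = 8.92 °C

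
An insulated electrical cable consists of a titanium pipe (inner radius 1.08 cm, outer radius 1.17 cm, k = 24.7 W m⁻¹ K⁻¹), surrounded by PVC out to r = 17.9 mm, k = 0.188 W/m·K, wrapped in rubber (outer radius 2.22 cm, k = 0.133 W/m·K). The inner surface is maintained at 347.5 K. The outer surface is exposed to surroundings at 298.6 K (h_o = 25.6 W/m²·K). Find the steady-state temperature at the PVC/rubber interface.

Series thermal resistances, inner to outer:
  R'_titanium = ln(0.0117/0.0108)/(2πk) = 0.08004/(2π·24.7) = 5.158×10^-4 m·K/W
  R'_PVC = ln(0.0179/0.0117)/(2πk) = 0.4252/(2π·0.188) = 0.3600 m·K/W
  R'_rubber = ln(0.0222/0.0179)/(2πk) = 0.2153/(2π·0.133) = 0.2576 m·K/W
  R'_conv,out = 1/(2πr h) = 1/(2π·0.0222·25.6) = 0.2800 m·K/W
ΣR = 5.158×10^-4 + 0.3600 + 0.2576 + 0.2800 = 0.8981 m·K/W
Q' = ΔT/ΣR = (347.5 K − 298.6 K)/0.8981 = 54.45 W/m
From the inner boundary to the PVC/rubber interface, ΣR_partial = 0.3605 m·K/W.
T_interface = T_in − Q'·ΣR_partial = 347.5 K − (54.45)(0.3605) = 327.9 K

T = 327.9 K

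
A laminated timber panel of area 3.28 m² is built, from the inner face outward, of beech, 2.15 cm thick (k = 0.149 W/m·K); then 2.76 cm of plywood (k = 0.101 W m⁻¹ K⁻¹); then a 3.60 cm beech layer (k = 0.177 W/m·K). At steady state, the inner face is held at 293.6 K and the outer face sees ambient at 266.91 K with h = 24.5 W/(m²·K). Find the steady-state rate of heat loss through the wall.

Series thermal resistances, inner to outer:
  R_beech = L/(kA) = 0.0215/(0.149·3.28) = 0.04399 K/W
  R_plywood = L/(kA) = 0.0276/(0.101·3.28) = 0.08331 K/W
  R_beech = L/(kA) = 0.0360/(0.177·3.28) = 0.06201 K/W
  R_conv,out = 1/(hA) = 1/(24.5·3.28) = 0.01244 K/W
ΣR = 0.04399 + 0.08331 + 0.06201 + 0.01244 = 0.2017 K/W
Q = ΔT/ΣR = (293.6 K − 266.91 K)/0.2017 = 132 W

Q = 132 W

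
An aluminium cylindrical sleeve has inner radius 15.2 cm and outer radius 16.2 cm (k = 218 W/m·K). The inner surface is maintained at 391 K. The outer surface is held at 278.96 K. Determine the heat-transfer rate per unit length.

Q' = 2410 kW/m

Q' = 2πk·ΔT/ln(r₂/r₁) = 2π × 218 × 112.04 / ln(0.162/0.152) = 2.41×10^6 W/m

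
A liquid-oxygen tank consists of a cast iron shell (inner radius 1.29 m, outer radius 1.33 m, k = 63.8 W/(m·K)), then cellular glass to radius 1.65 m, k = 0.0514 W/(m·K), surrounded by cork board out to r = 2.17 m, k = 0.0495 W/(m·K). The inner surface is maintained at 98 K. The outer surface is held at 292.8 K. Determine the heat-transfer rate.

Q = 424 W

Resistance network (inner→outer):
  R_cast iron = (1/1.29 − 1/1.33)/(4πk) = 0.02331/(4π·63.8) = 2.908×10^-5 K/W
  R_cellular glass = (1/1.33 − 1/1.65)/(4πk) = 0.1458/(4π·0.0514) = 0.2258 K/W
  R_cork board = (1/1.65 − 1/2.17)/(4πk) = 0.1452/(4π·0.0495) = 0.2335 K/W
ΣR = 2.908×10^-5 + 0.2258 + 0.2335 = 0.4593 K/W
Q = ΔT/ΣR = (98 K − 292.8 K)/0.4593 = -424 W
(Negative Q ⇒ heat flows inward; heat gain = 424 W.)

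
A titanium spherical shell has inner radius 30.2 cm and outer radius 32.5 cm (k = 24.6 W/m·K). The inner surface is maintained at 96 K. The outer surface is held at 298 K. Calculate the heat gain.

Q = 4πk·ΔT/(1/r₁ − 1/r₂) = 4π × 24.6 × 202 / (1/0.302 − 1/0.325) = 2.66×10^5 W

Q = 266 kW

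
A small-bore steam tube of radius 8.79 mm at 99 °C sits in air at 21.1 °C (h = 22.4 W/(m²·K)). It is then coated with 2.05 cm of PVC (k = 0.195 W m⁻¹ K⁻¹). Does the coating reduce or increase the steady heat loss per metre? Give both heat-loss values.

Critical radius for a cylinder: r_cr = k/h = 0.00871 m = 0.871 cm.
Outer radius after coating: r₂ = 0.00879 + 0.0205 = 0.02929 m.
Since r₁ ≥ r_cr, any added insulation reduces the heat loss.
Bare: R = 1/(2πr₁h) = 0.8083 m·K/W; Q = 77.9/0.8083 = 96.4 W/m.
Coated: R = R_cond + R_conv = 1.225 m·K/W; Q = 77.9/1.225 = 63.6 W/m.

reduces: 96.4 → 63.6 W/m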